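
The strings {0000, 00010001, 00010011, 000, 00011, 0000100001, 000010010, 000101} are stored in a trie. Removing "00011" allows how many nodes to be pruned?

1

A node on "00011"'s path can go only if nothing else ends at it or branches off below it.
The suffix "1" (1 node) is used only by "00011"; the node for "0001" still has the child "0", so pruning stops there.
Nodes removed: 1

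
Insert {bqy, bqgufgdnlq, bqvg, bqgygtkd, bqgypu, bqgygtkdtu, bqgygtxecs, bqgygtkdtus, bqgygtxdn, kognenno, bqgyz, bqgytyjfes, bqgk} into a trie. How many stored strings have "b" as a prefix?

12

Walk to "b"; the words in its subtree are exactly those with that prefix.
Words under "b": bqgk, bqgufgdnlq, bqgygtkd, bqgygtkdtu, bqgygtkdtus, bqgygtxdn, bqgygtxecs, bqgypu, bqgytyjfes, bqgyz, bqvg, bqy
Count: 12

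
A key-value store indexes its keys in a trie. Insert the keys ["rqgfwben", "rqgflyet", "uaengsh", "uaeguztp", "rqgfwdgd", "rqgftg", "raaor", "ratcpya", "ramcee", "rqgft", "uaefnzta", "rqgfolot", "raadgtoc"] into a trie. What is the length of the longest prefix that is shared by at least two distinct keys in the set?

Look for the deepest trie node that still has at least two words in its subtree.
e.g. "rqgft" and "rqgftg" share the prefix "rqgft" of length 5; no pair shares a longer one.
Longest shared-prefix length: 5

5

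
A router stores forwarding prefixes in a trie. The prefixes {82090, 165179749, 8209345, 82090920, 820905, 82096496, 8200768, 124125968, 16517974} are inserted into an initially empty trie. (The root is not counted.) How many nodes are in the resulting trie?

37

Insert word by word; a character creates a node only if that edge doesn't already exist:
  "82090" → 5 new (8, 2, 0, 9, 0)
  "165179749" → 9 new (1, 6, 5, 1, 7, 9, 7, 4, 9)
  "8209345" → prefix "8209" already present; 3 new (3, 4, 5)
  "82090920" → prefix "82090" already present; 3 new (9, 2, 0)
  "820905" → prefix "82090" already present; 1 new (5)
  "82096496" → prefix "8209" already present; 4 new (6, 4, 9, 6)
  "8200768" → prefix "820" already present; 4 new (0, 7, 6, 8)
  "124125968" → prefix "1" already present; 8 new (2, 4, 1, 2, 5, 9, 6, 8)
  "16517974" → prefix "16517974" already present; 0 new (none)
Total nodes = 5 + 9 + 3 + 3 + 1 + 4 + 4 + 8 + 0 = 37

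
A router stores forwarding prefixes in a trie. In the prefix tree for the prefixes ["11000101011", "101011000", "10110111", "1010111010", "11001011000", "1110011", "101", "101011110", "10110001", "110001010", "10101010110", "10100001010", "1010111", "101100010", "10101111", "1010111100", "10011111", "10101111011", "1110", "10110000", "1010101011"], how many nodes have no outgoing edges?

A leaf is a node with no children — equivalently, the end of a word that is not a proper prefix of any other stored word.
Those words: "10011111", "10100001010", "10101010110", "101011000", "1010111010", "1010111100", "10101111011", "10110000", "101100010", "10110111", "11000101011", "11001011000", "1110011"
Leaf count: 13

13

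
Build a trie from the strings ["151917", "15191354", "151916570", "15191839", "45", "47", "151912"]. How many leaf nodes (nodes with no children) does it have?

Leaves are exactly the stored words that no other stored word extends.
Those words: "151912", "15191354", "151916570", "151917", "15191839", "45", "47"
Leaf count: 7

7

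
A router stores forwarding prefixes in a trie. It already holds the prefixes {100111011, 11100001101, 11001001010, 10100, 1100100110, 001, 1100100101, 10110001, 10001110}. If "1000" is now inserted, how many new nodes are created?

0

"1000" is already a full path in the trie; only an end-marker is added.
No new nodes are needed: 0.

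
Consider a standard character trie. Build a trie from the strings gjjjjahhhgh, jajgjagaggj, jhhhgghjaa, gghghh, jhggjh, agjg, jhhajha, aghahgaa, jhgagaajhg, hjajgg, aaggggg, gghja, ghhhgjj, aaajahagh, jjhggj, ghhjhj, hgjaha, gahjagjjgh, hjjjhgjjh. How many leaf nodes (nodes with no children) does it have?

A leaf is a node with no children — equivalently, the end of a word that is not a proper prefix of any other stored word.
Those words: "aaajahagh", "aaggggg", "aghahgaa", "agjg", "gahjagjjgh", "gghghh", "gghja", "ghhhgjj", "ghhjhj", "gjjjjahhhgh", "hgjaha", "hjajgg", "hjjjhgjjh", "jajgjagaggj", "jhgagaajhg", "jhggjh", "jhhajha", "jhhhgghjaa", "jjhggj"
Leaf count: 19

19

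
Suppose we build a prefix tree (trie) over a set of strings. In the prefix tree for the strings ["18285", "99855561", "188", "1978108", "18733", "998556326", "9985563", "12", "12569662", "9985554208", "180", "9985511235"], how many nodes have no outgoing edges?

10

Leaves are exactly the stored words that no other stored word extends.
Those words: "12569662", "180", "18285", "18733", "188", "1978108", "9985511235", "9985554208", "99855561", "998556326"
Leaf count: 10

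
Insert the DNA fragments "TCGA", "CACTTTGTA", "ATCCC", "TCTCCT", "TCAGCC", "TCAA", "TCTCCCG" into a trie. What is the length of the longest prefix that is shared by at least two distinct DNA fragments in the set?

Equivalently: take the maximum, over all pairs, of their longest common prefix length.
e.g. "TCTCCCG" and "TCTCCT" share the prefix "TCTCC" of length 5; no pair shares a longer one.
Longest shared-prefix length: 5

5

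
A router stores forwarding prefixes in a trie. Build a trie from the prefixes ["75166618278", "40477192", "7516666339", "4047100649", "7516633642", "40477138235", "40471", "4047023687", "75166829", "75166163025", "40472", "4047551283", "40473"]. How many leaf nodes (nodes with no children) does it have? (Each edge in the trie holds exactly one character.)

A leaf is a node with no children — equivalently, the end of a word that is not a proper prefix of any other stored word.
Those words: "4047023687", "4047100649", "40472", "40473", "4047551283", "40477138235", "40477192", "75166163025", "7516633642", "75166618278", "7516666339", "75166829"
Leaf count: 12

12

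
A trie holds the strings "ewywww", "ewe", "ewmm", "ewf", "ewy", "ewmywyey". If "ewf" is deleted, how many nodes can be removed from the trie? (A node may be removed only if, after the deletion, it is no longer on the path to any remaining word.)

1

A node on "ewf"'s path can go only if nothing else ends at it or branches off below it.
The suffix "f" (1 node) is used only by "ewf"; the node for "ew" still has the child "y", so pruning stops there.
Nodes removed: 1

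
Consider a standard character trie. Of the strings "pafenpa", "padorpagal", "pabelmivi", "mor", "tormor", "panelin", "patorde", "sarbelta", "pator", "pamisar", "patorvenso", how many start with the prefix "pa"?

8

Filter for entries beginning with "pa":
Words under "pa": pabelmivi, padorpagal, pafenpa, pamisar, panelin, pator, patorde, patorvenso
Count: 8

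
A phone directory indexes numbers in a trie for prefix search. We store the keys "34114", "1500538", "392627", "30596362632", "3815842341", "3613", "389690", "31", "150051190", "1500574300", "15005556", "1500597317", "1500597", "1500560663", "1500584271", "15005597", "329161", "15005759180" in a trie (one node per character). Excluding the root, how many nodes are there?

Trace insertions, counting only characters that open a new branch:
  "34114" → 5 new (3, 4, 1, 1, 4)
  "1500538" → 7 new (1, 5, 0, 0, 5, 3, 8)
  "392627" → prefix "3" already present; 5 new (9, 2, 6, 2, 7)
  "30596362632" → prefix "3" already present; 10 new (0, 5, 9, 6, 3, 6, 2, 6, 3, 2)
  "3815842341" → prefix "3" already present; 9 new (8, 1, 5, 8, 4, 2, 3, 4, 1)
  "3613" → prefix "3" already present; 3 new (6, 1, 3)
  "389690" → prefix "38" already present; 4 new (9, 6, 9, 0)
  "31" → prefix "3" already present; 1 new (1)
  "150051190" → prefix "15005" already present; 4 new (1, 1, 9, 0)
  "1500574300" → prefix "15005" already present; 5 new (7, 4, 3, 0, 0)
  "15005556" → prefix "15005" already present; 3 new (5, 5, 6)
  "1500597317" → prefix "15005" already present; 5 new (9, 7, 3, 1, 7)
  "1500597" → prefix "1500597" already present; 0 new (none)
  "1500560663" → prefix "15005" already present; 5 new (6, 0, 6, 6, 3)
  "1500584271" → prefix "15005" already present; 5 new (8, 4, 2, 7, 1)
  "15005597" → prefix "150055" already present; 2 new (9, 7)
  "329161" → prefix "3" already present; 5 new (2, 9, 1, 6, 1)
  "15005759180" → prefix "150057" already present; 5 new (5, 9, 1, 8, 0)
Total nodes = 5 + 7 + 5 + 10 + 9 + 3 + 4 + 1 + 4 + 5 + 3 + 5 + 0 + 5 + 5 + 2 + 5 + 5 = 83

83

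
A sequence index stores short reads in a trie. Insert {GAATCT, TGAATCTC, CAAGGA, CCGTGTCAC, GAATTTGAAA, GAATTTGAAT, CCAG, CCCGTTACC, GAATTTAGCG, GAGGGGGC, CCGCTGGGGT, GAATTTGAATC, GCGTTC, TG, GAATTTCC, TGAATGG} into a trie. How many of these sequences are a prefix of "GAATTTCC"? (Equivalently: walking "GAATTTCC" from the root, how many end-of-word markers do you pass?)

Walk "GAATTTCC" from the root; an end-of-word marker is hit whenever a stored word is a prefix of "GAATTTCC".
Prefixes of the query that are stored words: "GAATTTCC"
Count: 1

1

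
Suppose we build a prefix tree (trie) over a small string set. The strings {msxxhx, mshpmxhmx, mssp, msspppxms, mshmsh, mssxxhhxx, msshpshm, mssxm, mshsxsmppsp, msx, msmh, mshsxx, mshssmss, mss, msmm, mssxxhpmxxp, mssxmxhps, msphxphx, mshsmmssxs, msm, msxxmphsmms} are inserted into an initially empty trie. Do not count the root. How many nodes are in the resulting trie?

79

For each word, the new-node count is its length minus the longest prefix already in the trie:
  "msxxhx" → 6 new (m, s, x, x, h, x)
  "mshpmxhmx" → prefix "ms" already present; 7 new (h, p, m, x, h, m, x)
  "mssp" → prefix "ms" already present; 2 new (s, p)
  "msspppxms" → prefix "mssp" already present; 5 new (p, p, x, m, s)
  "mshmsh" → prefix "msh" already present; 3 new (m, s, h)
  "mssxxhhxx" → prefix "mss" already present; 6 new (x, x, h, h, x, x)
  "msshpshm" → prefix "mss" already present; 5 new (h, p, s, h, m)
  "mssxm" → prefix "mssx" already present; 1 new (m)
  "mshsxsmppsp" → prefix "msh" already present; 8 new (s, x, s, m, p, p, s, p)
  "msx" → prefix "msx" already present; 0 new (none)
  "msmh" → prefix "ms" already present; 2 new (m, h)
  "mshsxx" → prefix "mshsx" already present; 1 new (x)
  "mshssmss" → prefix "mshs" already present; 4 new (s, m, s, s)
  "mss" → prefix "mss" already present; 0 new (none)
  "msmm" → prefix "msm" already present; 1 new (m)
  "mssxxhpmxxp" → prefix "mssxxh" already present; 5 new (p, m, x, x, p)
  "mssxmxhps" → prefix "mssxm" already present; 4 new (x, h, p, s)
  "msphxphx" → prefix "ms" already present; 6 new (p, h, x, p, h, x)
  "mshsmmssxs" → prefix "mshs" already present; 6 new (m, m, s, s, x, s)
  "msm" → prefix "msm" already present; 0 new (none)
  "msxxmphsmms" → prefix "msxx" already present; 7 new (m, p, h, s, m, m, s)
Total nodes = 6 + 7 + 2 + 5 + 3 + 6 + 5 + 1 + 8 + 0 + 2 + 1 + 4 + 0 + 1 + 5 + 4 + 6 + 6 + 0 + 7 = 79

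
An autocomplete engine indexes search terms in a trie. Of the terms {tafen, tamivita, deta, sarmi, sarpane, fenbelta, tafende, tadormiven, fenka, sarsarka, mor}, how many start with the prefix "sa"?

3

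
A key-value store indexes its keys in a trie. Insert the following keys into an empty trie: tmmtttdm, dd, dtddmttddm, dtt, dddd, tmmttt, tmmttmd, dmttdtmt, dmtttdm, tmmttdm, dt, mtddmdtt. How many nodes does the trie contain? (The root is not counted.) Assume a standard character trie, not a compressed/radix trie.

44

Trace insertions, counting only characters that open a new branch:
  "tmmtttdm" → 8 new (t, m, m, t, t, t, d, m)
  "dd" → 2 new (d, d)
  "dtddmttddm" → prefix "d" already present; 9 new (t, d, d, m, t, t, d, d, m)
  "dtt" → prefix "dt" already present; 1 new (t)
  "dddd" → prefix "dd" already present; 2 new (d, d)
  "tmmttt" → prefix "tmmttt" already present; 0 new (none)
  "tmmttmd" → prefix "tmmtt" already present; 2 new (m, d)
  "dmttdtmt" → prefix "d" already present; 7 new (m, t, t, d, t, m, t)
  "dmtttdm" → prefix "dmtt" already present; 3 new (t, d, m)
  "tmmttdm" → prefix "tmmtt" already present; 2 new (d, m)
  "dt" → prefix "dt" already present; 0 new (none)
  "mtddmdtt" → 8 new (m, t, d, d, m, d, t, t)
Total nodes = 8 + 2 + 9 + 1 + 2 + 0 + 2 + 7 + 3 + 2 + 0 + 8 = 44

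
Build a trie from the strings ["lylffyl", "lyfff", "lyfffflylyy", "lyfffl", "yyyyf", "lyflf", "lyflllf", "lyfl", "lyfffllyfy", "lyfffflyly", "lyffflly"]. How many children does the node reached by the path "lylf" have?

The children of the "lylf" node are the distinct next characters among strings starting with "lylf".
Distinct next characters after "lylf": f.
That node has 1 child edge.

1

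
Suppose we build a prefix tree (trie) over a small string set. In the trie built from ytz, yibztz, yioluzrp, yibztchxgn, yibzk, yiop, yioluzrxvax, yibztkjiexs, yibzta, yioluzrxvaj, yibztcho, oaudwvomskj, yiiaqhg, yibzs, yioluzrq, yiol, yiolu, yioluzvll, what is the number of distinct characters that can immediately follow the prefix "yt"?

1

Follow the path "yt" to its node, then look at its outgoing edges.
Distinct next characters after "yt": z.
That node has 1 child edge.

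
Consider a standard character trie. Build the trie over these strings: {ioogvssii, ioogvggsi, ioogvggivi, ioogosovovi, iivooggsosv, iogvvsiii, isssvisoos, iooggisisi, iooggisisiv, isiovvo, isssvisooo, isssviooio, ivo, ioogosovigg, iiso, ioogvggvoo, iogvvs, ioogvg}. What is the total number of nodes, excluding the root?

76

For each word, the new-node count is its length minus the longest prefix already in the trie:
  "ioogvssii" → 9 new (i, o, o, g, v, s, s, i, i)
  "ioogvggsi" → prefix "ioogv" already present; 4 new (g, g, s, i)
  "ioogvggivi" → prefix "ioogvgg" already present; 3 new (i, v, i)
  "ioogosovovi" → prefix "ioog" already present; 7 new (o, s, o, v, o, v, i)
  "iivooggsosv" → prefix "i" already present; 10 new (i, v, o, o, g, g, s, o, s, v)
  "iogvvsiii" → prefix "io" already present; 7 new (g, v, v, s, i, i, i)
  "isssvisoos" → prefix "i" already present; 9 new (s, s, s, v, i, s, o, o, s)
  "iooggisisi" → prefix "ioog" already present; 6 new (g, i, s, i, s, i)
  "iooggisisiv" → prefix "iooggisisi" already present; 1 new (v)
  "isiovvo" → prefix "is" already present; 5 new (i, o, v, v, o)
  "isssvisooo" → prefix "isssvisoo" already present; 1 new (o)
  "isssviooio" → prefix "isssvi" already present; 4 new (o, o, i, o)
  "ivo" → prefix "i" already present; 2 new (v, o)
  "ioogosovigg" → prefix "ioogosov" already present; 3 new (i, g, g)
  "iiso" → prefix "ii" already present; 2 new (s, o)
  "ioogvggvoo" → prefix "ioogvgg" already present; 3 new (v, o, o)
  "iogvvs" → prefix "iogvvs" already present; 0 new (none)
  "ioogvg" → prefix "ioogvg" already present; 0 new (none)
Total nodes = 9 + 4 + 3 + 7 + 10 + 7 + 9 + 6 + 1 + 5 + 1 + 4 + 2 + 3 + 2 + 3 + 0 + 0 = 76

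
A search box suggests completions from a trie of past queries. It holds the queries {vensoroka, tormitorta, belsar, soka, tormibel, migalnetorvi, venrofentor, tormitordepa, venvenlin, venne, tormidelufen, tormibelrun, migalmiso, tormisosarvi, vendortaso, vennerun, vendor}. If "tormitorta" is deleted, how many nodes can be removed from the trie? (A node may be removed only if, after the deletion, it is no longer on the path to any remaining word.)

2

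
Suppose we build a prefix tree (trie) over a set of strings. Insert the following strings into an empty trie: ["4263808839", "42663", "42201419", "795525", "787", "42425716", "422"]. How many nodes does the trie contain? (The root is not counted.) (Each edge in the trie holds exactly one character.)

Count nodes per top-level branch (shared prefixes stored once):
  '4'-branch (422, 42201419, 42425716, 4263808839, 42663): 24 nodes
  '7'-branch (787, 795525): 8 nodes
Sum: 32

32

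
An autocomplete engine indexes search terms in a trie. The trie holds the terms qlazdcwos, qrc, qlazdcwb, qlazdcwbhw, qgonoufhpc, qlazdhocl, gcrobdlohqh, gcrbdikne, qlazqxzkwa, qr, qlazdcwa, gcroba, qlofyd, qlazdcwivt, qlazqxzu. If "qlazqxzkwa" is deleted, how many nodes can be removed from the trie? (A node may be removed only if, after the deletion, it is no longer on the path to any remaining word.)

3

A node on "qlazqxzkwa"'s path can go only if nothing else ends at it or branches off below it.
The suffix "kwa" (3 nodes) is used only by "qlazqxzkwa"; the node for "qlazqxz" still has the child "u", so pruning stops there.
Nodes removed: 3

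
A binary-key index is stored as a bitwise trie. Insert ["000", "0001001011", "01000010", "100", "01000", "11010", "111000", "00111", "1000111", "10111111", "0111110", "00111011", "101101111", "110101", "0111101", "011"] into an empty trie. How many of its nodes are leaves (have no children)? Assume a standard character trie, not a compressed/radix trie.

10

A leaf is a node with no children — equivalently, the end of a word that is not a proper prefix of any other stored word.
Those words: "0001001011", "00111011", "01000010", "0111101", "0111110", "1000111", "101101111", "10111111", "110101", "111000"
Leaf count: 10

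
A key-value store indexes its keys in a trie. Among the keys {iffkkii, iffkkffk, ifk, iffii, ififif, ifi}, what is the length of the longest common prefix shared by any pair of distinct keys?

The deepest shared node is where two words last agree before diverging.
e.g. "iffkkffk" and "iffkkii" share the prefix "iffkk" of length 5; no pair shares a longer one.
Longest shared-prefix length: 5

5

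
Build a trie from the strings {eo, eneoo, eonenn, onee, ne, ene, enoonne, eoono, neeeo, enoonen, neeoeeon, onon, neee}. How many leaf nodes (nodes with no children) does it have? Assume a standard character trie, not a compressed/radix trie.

9

Leaves are exactly the stored words that no other stored word extends.
Those words: "eneoo", "enoonen", "enoonne", "eonenn", "eoono", "neeeo", "neeoeeon", "onee", "onon"
Leaf count: 9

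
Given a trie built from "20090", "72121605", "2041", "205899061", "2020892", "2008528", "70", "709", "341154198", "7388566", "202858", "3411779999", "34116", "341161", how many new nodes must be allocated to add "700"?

"70" is already a path in the trie; the remaining "0" must be added.
New nodes needed: |"700"| − 2 = 3 − 2 = 1.

1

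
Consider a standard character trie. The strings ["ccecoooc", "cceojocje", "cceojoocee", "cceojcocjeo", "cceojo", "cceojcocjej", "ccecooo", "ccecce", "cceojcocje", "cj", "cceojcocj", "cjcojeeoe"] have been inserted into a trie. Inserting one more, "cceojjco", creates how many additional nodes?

3

"cceoj" is already a path in the trie; the remaining "jco" must be added.
So 8 − 5 = 3 new nodes.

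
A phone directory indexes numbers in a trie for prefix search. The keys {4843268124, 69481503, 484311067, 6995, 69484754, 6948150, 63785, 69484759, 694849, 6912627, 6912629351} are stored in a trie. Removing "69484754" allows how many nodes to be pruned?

A node on "69484754"'s path can go only if nothing else ends at it or branches off below it.
The suffix "4" (1 node) is used only by "69484754"; the node for "6948475" still has the child "9", so pruning stops there.
Nodes removed: 1

1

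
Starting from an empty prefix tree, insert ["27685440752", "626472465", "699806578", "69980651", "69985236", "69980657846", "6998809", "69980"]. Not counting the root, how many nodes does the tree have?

38

Trace insertions, counting only characters that open a new branch:
  "27685440752" → 11 new (2, 7, 6, 8, 5, 4, 4, 0, 7, 5, 2)
  "626472465" → 9 new (6, 2, 6, 4, 7, 2, 4, 6, 5)
  "699806578" → prefix "6" already present; 8 new (9, 9, 8, 0, 6, 5, 7, 8)
  "69980651" → prefix "6998065" already present; 1 new (1)
  "69985236" → prefix "6998" already present; 4 new (5, 2, 3, 6)
  "69980657846" → prefix "699806578" already present; 2 new (4, 6)
  "6998809" → prefix "6998" already present; 3 new (8, 0, 9)
  "69980" → prefix "69980" already present; 0 new (none)
Total nodes = 11 + 9 + 8 + 1 + 4 + 2 + 3 + 0 = 38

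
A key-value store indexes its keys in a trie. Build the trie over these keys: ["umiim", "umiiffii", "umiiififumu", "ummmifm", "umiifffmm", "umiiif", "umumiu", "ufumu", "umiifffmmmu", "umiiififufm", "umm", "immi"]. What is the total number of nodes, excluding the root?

Insert word by word; a character creates a node only if that edge doesn't already exist:
  "umiim" → 5 new (u, m, i, i, m)
  "umiiffii" → prefix "umii" already present; 4 new (f, f, i, i)
  "umiiififumu" → prefix "umii" already present; 7 new (i, f, i, f, u, m, u)
  "ummmifm" → prefix "um" already present; 5 new (m, m, i, f, m)
  "umiifffmm" → prefix "umiiff" already present; 3 new (f, m, m)
  "umiiif" → prefix "umiiif" already present; 0 new (none)
  "umumiu" → prefix "um" already present; 4 new (u, m, i, u)
  "ufumu" → prefix "u" already present; 4 new (f, u, m, u)
  "umiifffmmmu" → prefix "umiifffmm" already present; 2 new (m, u)
  "umiiififufm" → prefix "umiiififu" already present; 2 new (f, m)
  "umm" → prefix "umm" already present; 0 new (none)
  "immi" → 4 new (i, m, m, i)
Total nodes = 5 + 4 + 7 + 5 + 3 + 0 + 4 + 4 + 2 + 2 + 0 + 4 = 40

40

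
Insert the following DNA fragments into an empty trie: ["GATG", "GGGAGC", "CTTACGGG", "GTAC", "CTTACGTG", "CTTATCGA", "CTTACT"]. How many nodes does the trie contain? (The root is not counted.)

27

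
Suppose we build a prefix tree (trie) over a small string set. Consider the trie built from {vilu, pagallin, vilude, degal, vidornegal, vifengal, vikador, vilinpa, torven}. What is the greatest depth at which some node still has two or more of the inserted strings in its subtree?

Equivalently: take the maximum, over all pairs, of their longest common prefix length.
"vilu" and "vilude" agree on "vilu" (4 characters) before diverging; nothing deeper is shared.
Longest shared-prefix length: 4

4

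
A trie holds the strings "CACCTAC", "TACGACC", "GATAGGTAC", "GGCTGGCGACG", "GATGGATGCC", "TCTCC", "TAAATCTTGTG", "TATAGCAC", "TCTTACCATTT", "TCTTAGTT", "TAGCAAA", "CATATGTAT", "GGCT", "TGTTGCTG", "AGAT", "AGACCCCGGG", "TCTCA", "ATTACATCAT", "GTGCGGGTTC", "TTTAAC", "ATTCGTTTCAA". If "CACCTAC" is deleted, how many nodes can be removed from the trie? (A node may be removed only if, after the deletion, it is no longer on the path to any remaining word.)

5

After clearing the end-marker at "CACCTAC", prune upward until reaching a node still needed by another word.
The suffix "CCTAC" (5 nodes) is used only by "CACCTAC"; the node for "CA" still has the child "T", so pruning stops there.
Nodes removed: 5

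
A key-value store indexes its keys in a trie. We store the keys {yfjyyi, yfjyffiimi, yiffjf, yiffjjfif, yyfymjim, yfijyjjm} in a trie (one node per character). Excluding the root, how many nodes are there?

Count nodes per top-level branch (shared prefixes stored once):
  'y'-branch (yfijyjjm, yfjyffiimi, yfjyyi, yiffjf, yiffjjfif, yyfymjim): 34 nodes
Sum: 34

34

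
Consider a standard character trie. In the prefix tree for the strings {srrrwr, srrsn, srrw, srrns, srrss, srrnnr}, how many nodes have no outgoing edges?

Leaves are exactly the stored words that no other stored word extends.
Those words: "srrnnr", "srrns", "srrrwr", "srrsn", "srrss", "srrw"
Leaf count: 6

6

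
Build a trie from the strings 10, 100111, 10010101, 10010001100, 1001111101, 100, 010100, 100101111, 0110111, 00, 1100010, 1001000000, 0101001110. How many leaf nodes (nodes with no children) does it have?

9

A leaf is a node with no children — equivalently, the end of a word that is not a proper prefix of any other stored word.
Those words: "00", "0101001110", "0110111", "1001000000", "10010001100", "10010101", "100101111", "1001111101", "1100010"
Leaf count: 9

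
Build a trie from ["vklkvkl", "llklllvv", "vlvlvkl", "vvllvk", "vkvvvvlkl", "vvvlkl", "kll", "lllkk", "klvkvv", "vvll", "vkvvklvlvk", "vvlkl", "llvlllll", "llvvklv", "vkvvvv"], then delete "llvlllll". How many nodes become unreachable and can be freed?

5

Walk "llvlllll" from the leaf back toward the root, removing each node that no remaining word uses.
The suffix "lllll" (5 nodes) is used only by "llvlllll"; the node for "llv" still has the child "v", so pruning stops there.
Nodes removed: 5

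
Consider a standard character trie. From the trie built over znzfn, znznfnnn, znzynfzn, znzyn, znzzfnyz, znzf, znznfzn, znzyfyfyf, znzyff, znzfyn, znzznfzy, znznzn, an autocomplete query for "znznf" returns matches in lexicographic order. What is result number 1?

Filter for "znznf…" and sort: "znznfnnn", "znznfzn"
Position 1: znznfnnn

znznfnnn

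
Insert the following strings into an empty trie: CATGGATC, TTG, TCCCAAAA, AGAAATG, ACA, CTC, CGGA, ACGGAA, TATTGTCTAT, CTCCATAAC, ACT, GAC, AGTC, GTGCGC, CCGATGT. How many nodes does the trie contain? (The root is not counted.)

68

Trace insertions, counting only characters that open a new branch:
  "CATGGATC" → 8 new (C, A, T, G, G, A, T, C)
  "TTG" → 3 new (T, T, G)
  "TCCCAAAA" → prefix "T" already present; 7 new (C, C, C, A, A, A, A)
  "AGAAATG" → 7 new (A, G, A, A, A, T, G)
  "ACA" → prefix "A" already present; 2 new (C, A)
  "CTC" → prefix "C" already present; 2 new (T, C)
  "CGGA" → prefix "C" already present; 3 new (G, G, A)
  "ACGGAA" → prefix "AC" already present; 4 new (G, G, A, A)
  "TATTGTCTAT" → prefix "T" already present; 9 new (A, T, T, G, T, C, T, A, T)
  "CTCCATAAC" → prefix "CTC" already present; 6 new (C, A, T, A, A, C)
  "ACT" → prefix "AC" already present; 1 new (T)
  "GAC" → 3 new (G, A, C)
  "AGTC" → prefix "AG" already present; 2 new (T, C)
  "GTGCGC" → prefix "G" already present; 5 new (T, G, C, G, C)
  "CCGATGT" → prefix "C" already present; 6 new (C, G, A, T, G, T)
Total nodes = 8 + 3 + 7 + 7 + 2 + 2 + 3 + 4 + 9 + 6 + 1 + 3 + 2 + 5 + 6 = 68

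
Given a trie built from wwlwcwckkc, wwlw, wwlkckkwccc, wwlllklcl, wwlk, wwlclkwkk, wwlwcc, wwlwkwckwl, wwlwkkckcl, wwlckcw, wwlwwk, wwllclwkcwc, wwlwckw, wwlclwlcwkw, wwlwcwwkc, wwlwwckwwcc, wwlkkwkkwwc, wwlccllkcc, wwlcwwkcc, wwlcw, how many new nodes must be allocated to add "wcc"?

The longest prefix of "wcc" already in the trie is "w" (length 1).
Each of the 2 remaining characters creates one node.

2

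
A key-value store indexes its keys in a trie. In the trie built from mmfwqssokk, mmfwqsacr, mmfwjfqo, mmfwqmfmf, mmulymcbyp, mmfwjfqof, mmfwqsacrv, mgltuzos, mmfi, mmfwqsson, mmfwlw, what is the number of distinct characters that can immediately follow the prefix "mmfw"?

The children of the "mmfw" node are the distinct next characters among strings starting with "mmfw".
Distinct next characters after "mmfw": j, l, q.
That node has 3 child edges.

3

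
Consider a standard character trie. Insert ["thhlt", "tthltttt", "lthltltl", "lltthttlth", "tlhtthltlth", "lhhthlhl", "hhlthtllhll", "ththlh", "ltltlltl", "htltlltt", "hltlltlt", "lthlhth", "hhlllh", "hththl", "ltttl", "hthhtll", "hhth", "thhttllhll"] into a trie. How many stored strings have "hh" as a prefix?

Traverse to the node for "hh", then collect every word in that subtree.
Matches: "hhlllh", "hhlthtllhll", "hhth"
Count: 3

3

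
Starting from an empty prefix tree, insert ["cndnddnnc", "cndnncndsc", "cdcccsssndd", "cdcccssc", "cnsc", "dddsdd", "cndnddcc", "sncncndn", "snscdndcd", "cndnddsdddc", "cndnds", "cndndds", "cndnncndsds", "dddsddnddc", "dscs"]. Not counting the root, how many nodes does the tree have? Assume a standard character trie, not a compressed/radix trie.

66

Count nodes per top-level branch (shared prefixes stored once):
  'c'-branch (cdcccssc, cdcccsssndd, cndnddcc, cndnddnnc, cndndds, cndnddsdddc, cndnds, cndnncndsc, cndnncndsds, cnsc): 38 nodes
  'd'-branch (dddsdd, dddsddnddc, dscs): 13 nodes
  's'-branch (sncncndn, snscdndcd): 15 nodes
Sum: 66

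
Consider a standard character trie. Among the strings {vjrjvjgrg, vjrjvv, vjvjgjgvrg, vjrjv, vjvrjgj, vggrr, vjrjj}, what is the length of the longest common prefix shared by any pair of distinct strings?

5

The deepest shared node is where two words last agree before diverging.
"vjrjv" and "vjrjvjgrg" agree on "vjrjv" (5 characters) before diverging; nothing deeper is shared.
Longest shared-prefix length: 5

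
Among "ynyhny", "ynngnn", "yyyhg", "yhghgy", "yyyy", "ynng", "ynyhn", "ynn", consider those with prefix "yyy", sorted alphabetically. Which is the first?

yyyhg

DFS of the "yyy" subtree visits, in order: "yyyhg", "yyyy"
Position 1: yyyhg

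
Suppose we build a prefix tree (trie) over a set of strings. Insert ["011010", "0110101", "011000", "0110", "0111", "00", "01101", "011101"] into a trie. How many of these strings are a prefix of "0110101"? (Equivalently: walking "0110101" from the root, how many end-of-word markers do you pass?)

4

Check each prefix of "0110101" against the stored set — each match is an end-marker on the path.
Prefixes of the query that are stored words: "0110", "01101", "011010", "0110101"
Count: 4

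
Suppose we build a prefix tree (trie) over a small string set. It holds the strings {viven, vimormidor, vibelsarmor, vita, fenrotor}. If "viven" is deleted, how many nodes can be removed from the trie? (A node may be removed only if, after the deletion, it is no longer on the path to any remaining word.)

3

Walk "viven" from the leaf back toward the root, removing each node that no remaining word uses.
The suffix "ven" (3 nodes) is used only by "viven"; the node for "vi" still has the child "m", so pruning stops there.
Nodes removed: 3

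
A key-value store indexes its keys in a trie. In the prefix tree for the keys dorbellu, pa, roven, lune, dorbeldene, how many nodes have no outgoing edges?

A leaf is a node with no children — equivalently, the end of a word that is not a proper prefix of any other stored word.
Those words: "dorbeldene", "dorbellu", "lune", "pa", "roven"
Leaf count: 5

5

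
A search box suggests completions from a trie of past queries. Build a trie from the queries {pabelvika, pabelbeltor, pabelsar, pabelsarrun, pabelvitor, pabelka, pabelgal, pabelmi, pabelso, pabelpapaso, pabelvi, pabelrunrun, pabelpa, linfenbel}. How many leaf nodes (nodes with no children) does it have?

11

Leaves are exactly the stored words that no other stored word extends.
Those words: "linfenbel", "pabelbeltor", "pabelgal", "pabelka", "pabelmi", "pabelpapaso", "pabelrunrun", "pabelsarrun", "pabelso", "pabelvika", "pabelvitor"
Leaf count: 11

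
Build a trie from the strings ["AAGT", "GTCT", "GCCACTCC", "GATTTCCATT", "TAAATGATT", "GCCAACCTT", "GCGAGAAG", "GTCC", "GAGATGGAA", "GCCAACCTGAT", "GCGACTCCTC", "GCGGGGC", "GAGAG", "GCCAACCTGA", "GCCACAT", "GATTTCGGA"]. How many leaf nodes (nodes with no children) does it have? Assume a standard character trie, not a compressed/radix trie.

15

Leaves are exactly the stored words that no other stored word extends.
Those words: "AAGT", "GAGAG", "GAGATGGAA", "GATTTCCATT", "GATTTCGGA", "GCCAACCTGAT", "GCCAACCTT", "GCCACAT", "GCCACTCC", "GCGACTCCTC", "GCGAGAAG", "GCGGGGC", "GTCC", "GTCT", "TAAATGATT"
Leaf count: 15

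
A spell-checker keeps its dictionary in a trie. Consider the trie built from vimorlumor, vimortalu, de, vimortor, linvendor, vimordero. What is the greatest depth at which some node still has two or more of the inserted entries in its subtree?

Look for the deepest trie node that still has at least two words in its subtree.
e.g. "vimortalu" and "vimortor" share the prefix "vimort" of length 6; no pair shares a longer one.
Longest shared-prefix length: 6

6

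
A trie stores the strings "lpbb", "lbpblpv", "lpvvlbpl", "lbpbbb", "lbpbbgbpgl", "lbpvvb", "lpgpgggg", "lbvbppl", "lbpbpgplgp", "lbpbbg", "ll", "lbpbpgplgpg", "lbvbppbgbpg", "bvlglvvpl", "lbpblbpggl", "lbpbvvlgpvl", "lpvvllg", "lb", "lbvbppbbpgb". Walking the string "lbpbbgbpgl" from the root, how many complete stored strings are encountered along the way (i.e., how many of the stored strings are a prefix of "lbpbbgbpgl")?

3

Walk "lbpbbgbpgl" from the root; an end-of-word marker is hit whenever a stored word is a prefix of "lbpbbgbpgl".
Prefixes of the query that are stored words: "lb", "lbpbbg", "lbpbbgbpgl"
Count: 3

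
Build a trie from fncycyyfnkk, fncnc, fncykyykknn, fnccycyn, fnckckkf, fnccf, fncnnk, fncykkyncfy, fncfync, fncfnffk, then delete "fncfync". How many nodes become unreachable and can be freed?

A node on "fncfync"'s path can go only if nothing else ends at it or branches off below it.
The suffix "ync" (3 nodes) is used only by "fncfync"; the node for "fncf" still has the child "n", so pruning stops there.
Nodes removed: 3

3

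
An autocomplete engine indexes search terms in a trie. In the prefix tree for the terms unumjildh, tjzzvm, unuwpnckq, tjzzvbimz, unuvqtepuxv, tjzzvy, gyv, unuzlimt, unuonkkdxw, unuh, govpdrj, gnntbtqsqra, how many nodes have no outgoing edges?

Leaves are exactly the stored words that no other stored word extends.
Those words: "gnntbtqsqra", "govpdrj", "gyv", "tjzzvbimz", "tjzzvm", "tjzzvy", "unuh", "unumjildh", "unuonkkdxw", "unuvqtepuxv", "unuwpnckq", "unuzlimt"
Leaf count: 12

12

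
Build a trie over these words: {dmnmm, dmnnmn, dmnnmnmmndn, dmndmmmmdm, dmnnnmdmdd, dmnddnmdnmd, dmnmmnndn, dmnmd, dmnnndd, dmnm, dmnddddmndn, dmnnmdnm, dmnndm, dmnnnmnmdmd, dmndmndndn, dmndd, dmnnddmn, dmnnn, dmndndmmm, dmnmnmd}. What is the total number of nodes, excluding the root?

72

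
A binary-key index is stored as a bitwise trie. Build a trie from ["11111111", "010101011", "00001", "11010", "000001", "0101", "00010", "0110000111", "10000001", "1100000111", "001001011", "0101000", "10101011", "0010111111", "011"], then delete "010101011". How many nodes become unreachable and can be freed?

4

A node on "010101011"'s path can go only if nothing else ends at it or branches off below it.
The suffix "1011" (4 nodes) is used only by "010101011"; the node for "01010" still has the child "0", so pruning stops there.
Nodes removed: 4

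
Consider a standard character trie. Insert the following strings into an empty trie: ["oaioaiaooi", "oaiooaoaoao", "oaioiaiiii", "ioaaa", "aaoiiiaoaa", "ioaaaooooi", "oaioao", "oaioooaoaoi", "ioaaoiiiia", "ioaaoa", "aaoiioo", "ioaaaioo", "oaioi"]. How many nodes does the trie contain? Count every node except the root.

62

Trace insertions, counting only characters that open a new branch:
  "oaioaiaooi" → 10 new (o, a, i, o, a, i, a, o, o, i)
  "oaiooaoaoao" → prefix "oaio" already present; 7 new (o, a, o, a, o, a, o)
  "oaioiaiiii" → prefix "oaio" already present; 6 new (i, a, i, i, i, i)
  "ioaaa" → 5 new (i, o, a, a, a)
  "aaoiiiaoaa" → 10 new (a, a, o, i, i, i, a, o, a, a)
  "ioaaaooooi" → prefix "ioaaa" already present; 5 new (o, o, o, o, i)
  "oaioao" → prefix "oaioa" already present; 1 new (o)
  "oaioooaoaoi" → prefix "oaioo" already present; 6 new (o, a, o, a, o, i)
  "ioaaoiiiia" → prefix "ioaa" already present; 6 new (o, i, i, i, i, a)
  "ioaaoa" → prefix "ioaao" already present; 1 new (a)
  "aaoiioo" → prefix "aaoii" already present; 2 new (o, o)
  "ioaaaioo" → prefix "ioaaa" already present; 3 new (i, o, o)
  "oaioi" → prefix "oaioi" already present; 0 new (none)
Total nodes = 10 + 7 + 6 + 5 + 10 + 5 + 1 + 6 + 6 + 1 + 2 + 3 + 0 = 62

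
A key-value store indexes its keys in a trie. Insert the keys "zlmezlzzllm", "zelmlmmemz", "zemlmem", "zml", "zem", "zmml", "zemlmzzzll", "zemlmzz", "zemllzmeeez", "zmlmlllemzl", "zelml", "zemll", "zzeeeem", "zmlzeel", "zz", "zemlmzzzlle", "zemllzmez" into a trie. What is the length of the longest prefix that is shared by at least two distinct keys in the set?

10

Look for the deepest trie node that still has at least two words in its subtree.
"zemlmzzzll" and "zemlmzzzlle" agree on "zemlmzzzll" (10 characters) before diverging; nothing deeper is shared.
Longest shared-prefix length: 10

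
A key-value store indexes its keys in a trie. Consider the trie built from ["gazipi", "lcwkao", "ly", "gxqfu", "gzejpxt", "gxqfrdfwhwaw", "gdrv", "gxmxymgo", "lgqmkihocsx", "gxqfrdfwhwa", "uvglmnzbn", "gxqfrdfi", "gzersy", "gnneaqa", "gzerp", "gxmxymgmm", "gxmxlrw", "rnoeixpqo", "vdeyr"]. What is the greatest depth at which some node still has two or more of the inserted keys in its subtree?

11

The deepest shared node is where two words last agree before diverging.
"gxqfrdfwhwa" and "gxqfrdfwhwaw" agree on "gxqfrdfwhwa" (11 characters) before diverging; nothing deeper is shared.
Longest shared-prefix length: 11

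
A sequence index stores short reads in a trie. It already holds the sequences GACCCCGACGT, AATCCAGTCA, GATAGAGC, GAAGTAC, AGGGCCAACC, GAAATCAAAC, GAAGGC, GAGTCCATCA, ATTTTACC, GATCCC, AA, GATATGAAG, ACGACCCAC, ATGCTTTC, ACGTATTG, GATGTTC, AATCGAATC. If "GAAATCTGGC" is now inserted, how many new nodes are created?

4

Walking "GAAATCTGGC" from the root, the first 6 characters ("GAAATC") follow existing edges; "T" is the first miss.
New nodes needed: |"GAAATCTGGC"| − 6 = 10 − 6 = 4.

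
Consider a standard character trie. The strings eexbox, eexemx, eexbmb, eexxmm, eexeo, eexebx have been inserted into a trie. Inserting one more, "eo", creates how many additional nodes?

1

"e" is already a path in the trie; the remaining "o" must be added.
So 2 − 1 = 1 new nodes.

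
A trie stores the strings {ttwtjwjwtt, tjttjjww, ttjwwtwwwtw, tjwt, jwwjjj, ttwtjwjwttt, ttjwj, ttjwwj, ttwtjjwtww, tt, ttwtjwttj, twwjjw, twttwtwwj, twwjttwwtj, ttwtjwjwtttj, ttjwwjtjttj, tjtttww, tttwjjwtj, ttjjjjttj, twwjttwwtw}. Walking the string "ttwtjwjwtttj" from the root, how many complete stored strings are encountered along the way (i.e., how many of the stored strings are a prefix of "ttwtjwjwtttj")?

Traverse "ttwtjwjwtttj" character by character; count nodes along the way that are marked as word ends.
Prefixes of the query that are stored words: "tt", "ttwtjwjwtt", "ttwtjwjwttt", "ttwtjwjwtttj"
Count: 4

4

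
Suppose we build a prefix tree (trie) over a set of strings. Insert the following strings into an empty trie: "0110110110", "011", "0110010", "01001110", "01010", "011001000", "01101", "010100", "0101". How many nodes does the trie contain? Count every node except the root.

Count nodes per top-level branch (shared prefixes stored once):
  '0'-branch (01001110, 0101, 01010, 010100, 011, 0110010, 011001000, 01101, 0110110110): 24 nodes
Sum: 24

24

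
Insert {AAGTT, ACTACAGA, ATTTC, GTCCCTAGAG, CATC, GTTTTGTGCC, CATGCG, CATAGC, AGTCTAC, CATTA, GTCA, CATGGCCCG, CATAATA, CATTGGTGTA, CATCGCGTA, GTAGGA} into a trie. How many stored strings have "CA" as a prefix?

Filter for entries beginning with "CA":
Matches: "CATAATA", "CATAGC", "CATC", "CATCGCGTA", "CATGCG", "CATGGCCCG", "CATTA", "CATTGGTGTA"
Count: 8

8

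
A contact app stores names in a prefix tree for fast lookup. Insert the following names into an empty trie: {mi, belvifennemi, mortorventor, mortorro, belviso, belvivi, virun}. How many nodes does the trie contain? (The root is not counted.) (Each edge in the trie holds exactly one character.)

36

For each word, the new-node count is its length minus the longest prefix already in the trie:
  "mi" → 2 new (m, i)
  "belvifennemi" → 12 new (b, e, l, v, i, f, e, n, n, e, m, i)
  "mortorventor" → prefix "m" already present; 11 new (o, r, t, o, r, v, e, n, t, o, r)
  "mortorro" → prefix "mortor" already present; 2 new (r, o)
  "belviso" → prefix "belvi" already present; 2 new (s, o)
  "belvivi" → prefix "belvi" already present; 2 new (v, i)
  "virun" → 5 new (v, i, r, u, n)
Total nodes = 2 + 12 + 11 + 2 + 2 + 2 + 5 = 36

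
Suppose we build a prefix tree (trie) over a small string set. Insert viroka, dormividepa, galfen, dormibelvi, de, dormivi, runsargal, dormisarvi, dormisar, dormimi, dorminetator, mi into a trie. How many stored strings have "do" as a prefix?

Filter for entries beginning with "do":
Words under "do": dormibelvi, dormimi, dorminetator, dormisar, dormisarvi, dormivi, dormividepa
Count: 7

7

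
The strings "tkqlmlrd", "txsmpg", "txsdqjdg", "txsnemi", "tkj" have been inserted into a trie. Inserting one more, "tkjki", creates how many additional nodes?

2

The longest prefix of "tkjki" already in the trie is "tkj" (length 3).
Each of the 2 remaining characters creates one node.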